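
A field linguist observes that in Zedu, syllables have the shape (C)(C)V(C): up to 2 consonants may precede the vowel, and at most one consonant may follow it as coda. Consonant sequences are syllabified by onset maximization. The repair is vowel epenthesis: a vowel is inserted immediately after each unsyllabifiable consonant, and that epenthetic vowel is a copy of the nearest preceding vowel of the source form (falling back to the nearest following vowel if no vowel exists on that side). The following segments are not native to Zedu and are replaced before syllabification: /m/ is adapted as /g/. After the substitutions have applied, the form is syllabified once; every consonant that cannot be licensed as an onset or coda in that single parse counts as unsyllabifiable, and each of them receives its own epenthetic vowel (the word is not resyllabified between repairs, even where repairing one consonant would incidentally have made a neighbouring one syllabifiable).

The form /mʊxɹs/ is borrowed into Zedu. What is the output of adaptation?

Substitution: /m/ → /g/, giving /gʊxɹs/.
Under (C)(C)V(C), the unsyllabifiable consonants are /ɹ/, /s/ (at most one coda consonant is licensed; onsets may contain at most 2 consonants).
Epenthesis after each stranded consonant: /ɹ/ → /ɹʊ/, /s/ → /sʊ/.

gʊxɹʊsʊ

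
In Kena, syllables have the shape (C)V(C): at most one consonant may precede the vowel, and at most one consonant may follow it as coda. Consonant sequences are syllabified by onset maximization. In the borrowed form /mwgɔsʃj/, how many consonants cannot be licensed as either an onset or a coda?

4

Under (C)V(C), the unsyllabifiable consonants are /m/, /w/, /ʃ/, /j/ (at most one coda consonant is licensed; onsets are limited to one consonant).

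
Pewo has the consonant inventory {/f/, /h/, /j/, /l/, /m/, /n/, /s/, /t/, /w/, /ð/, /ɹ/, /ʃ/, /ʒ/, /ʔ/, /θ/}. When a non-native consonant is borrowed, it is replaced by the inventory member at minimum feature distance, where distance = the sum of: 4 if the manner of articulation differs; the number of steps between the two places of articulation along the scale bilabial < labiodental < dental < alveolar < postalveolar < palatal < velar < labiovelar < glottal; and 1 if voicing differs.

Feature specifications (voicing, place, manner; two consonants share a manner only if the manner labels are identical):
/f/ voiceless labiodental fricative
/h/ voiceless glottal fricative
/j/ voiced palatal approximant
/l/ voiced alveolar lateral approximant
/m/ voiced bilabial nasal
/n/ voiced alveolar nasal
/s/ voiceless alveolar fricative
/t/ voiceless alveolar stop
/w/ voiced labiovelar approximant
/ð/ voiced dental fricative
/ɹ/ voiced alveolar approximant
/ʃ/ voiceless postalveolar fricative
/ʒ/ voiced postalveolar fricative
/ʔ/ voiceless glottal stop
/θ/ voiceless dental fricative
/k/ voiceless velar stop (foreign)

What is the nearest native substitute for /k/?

ʔ

/ʔ/ is closest: same manner (stop), place distance 2 (velar→glottal), same voicing; total 2. Next closest is /t/ at distance 3.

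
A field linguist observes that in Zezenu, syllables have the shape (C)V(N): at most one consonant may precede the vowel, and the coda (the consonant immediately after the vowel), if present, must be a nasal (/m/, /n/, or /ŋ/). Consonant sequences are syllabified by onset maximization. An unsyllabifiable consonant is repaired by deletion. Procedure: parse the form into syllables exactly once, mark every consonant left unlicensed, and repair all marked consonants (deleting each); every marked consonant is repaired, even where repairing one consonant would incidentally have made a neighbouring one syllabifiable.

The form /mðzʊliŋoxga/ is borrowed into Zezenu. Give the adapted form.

Syllabifying with onset maximization leaves /m/, /ð/, /x/ stranded (only a nasal (/m/, /n/, or /ŋ/) is licensed in coda position; onsets are limited to one consonant).
Each unlicensed consonant is deleted: /m/, /ð/, /x/.

zʊliŋoga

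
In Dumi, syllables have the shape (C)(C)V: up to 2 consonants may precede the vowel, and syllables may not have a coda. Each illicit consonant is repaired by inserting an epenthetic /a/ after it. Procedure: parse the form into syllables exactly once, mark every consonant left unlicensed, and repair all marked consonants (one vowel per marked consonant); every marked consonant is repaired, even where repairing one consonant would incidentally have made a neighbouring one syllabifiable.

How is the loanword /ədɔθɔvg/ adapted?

Syllabifying with onset maximization leaves /v/, /g/ stranded (no codas are permitted; onsets may contain at most 2 consonants).
Each unlicensed consonant becomes the onset of a new syllable: /v/ → /va/, /g/ → /ga/.

ədɔθɔvaga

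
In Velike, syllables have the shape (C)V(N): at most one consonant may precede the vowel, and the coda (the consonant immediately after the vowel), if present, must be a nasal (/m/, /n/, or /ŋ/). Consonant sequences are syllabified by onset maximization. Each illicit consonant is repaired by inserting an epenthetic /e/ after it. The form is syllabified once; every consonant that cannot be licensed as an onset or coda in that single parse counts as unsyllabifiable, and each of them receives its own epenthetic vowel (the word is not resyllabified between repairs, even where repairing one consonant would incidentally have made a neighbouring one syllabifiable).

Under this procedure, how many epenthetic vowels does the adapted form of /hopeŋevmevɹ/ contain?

3

The unsyllabifiable consonants are /v/, /v/, /ɹ/; each receives one epenthetic vowel.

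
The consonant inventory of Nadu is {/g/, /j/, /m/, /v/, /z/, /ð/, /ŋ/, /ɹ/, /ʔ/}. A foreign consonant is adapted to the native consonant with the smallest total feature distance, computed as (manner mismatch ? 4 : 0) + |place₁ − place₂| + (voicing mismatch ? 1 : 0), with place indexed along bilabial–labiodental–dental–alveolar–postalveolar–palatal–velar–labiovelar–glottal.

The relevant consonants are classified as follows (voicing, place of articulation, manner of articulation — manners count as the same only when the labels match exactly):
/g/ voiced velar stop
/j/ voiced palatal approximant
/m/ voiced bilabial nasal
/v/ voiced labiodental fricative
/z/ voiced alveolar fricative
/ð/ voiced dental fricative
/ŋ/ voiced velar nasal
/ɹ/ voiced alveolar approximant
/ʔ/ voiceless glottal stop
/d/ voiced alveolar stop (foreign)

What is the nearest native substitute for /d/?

g

/g/ is closest: same manner (stop), place distance 3 (alveolar→velar), same voicing; total 3. Next closest is /z/ at distance 4.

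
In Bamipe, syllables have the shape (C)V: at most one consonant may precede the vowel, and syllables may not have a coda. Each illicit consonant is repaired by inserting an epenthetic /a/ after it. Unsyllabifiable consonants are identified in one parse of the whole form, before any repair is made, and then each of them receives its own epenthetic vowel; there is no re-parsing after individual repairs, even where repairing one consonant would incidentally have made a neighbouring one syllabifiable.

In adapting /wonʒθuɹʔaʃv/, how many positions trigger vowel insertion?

The unsyllabifiable consonants are /n/, /ʒ/, /ɹ/, /ʃ/, /v/; each receives one epenthetic vowel.

5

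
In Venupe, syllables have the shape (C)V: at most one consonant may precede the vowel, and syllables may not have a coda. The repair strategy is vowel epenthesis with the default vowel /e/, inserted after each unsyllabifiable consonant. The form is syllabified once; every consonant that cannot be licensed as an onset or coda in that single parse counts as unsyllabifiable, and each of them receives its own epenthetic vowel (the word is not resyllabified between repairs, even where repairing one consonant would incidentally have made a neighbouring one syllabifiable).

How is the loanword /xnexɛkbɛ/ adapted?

xenexɛkebɛ

Syllabifying with onset maximization leaves /x/, /k/ stranded (no codas are permitted; onsets are limited to one consonant).
Epenthesis after each stranded consonant: /x/ → /xe/, /k/ → /ke/.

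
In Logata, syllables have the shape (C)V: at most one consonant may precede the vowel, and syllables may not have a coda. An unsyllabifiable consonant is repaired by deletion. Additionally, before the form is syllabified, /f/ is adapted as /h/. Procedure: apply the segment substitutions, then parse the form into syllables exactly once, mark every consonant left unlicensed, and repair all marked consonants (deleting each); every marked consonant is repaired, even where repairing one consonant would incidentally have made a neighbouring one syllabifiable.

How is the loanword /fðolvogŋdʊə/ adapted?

Substitution: /f/ → /h/, giving /hðolvogŋdʊə/.
Under (C)V, the unsyllabifiable consonants are /h/, /l/, /g/, /ŋ/ (no codas are permitted; onsets are limited to one consonant).
Deletion applies to /h/, /l/, /g/, /ŋ/.

ðovodʊə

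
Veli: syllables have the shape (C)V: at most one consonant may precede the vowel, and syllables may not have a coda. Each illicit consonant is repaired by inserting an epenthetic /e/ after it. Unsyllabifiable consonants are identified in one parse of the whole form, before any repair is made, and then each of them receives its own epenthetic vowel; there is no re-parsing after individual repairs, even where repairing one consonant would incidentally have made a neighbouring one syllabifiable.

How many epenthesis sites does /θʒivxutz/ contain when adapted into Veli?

4

The unsyllabifiable consonants are /θ/, /v/, /t/, /z/; each receives one epenthetic vowel.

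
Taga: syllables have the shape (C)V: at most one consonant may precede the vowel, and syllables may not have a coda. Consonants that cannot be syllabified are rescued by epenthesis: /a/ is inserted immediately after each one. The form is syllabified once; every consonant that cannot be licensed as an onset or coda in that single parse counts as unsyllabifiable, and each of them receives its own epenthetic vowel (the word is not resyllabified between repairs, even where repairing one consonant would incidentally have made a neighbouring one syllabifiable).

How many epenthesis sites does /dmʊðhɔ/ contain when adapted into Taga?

2

The unsyllabifiable consonants are /d/, /ð/; each receives one epenthetic vowel.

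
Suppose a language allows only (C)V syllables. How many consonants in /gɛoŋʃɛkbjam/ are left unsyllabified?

4

Under (C)V, the unsyllabifiable consonants are /ŋ/, /k/, /b/, /m/ (no codas are permitted; onsets are limited to one consonant).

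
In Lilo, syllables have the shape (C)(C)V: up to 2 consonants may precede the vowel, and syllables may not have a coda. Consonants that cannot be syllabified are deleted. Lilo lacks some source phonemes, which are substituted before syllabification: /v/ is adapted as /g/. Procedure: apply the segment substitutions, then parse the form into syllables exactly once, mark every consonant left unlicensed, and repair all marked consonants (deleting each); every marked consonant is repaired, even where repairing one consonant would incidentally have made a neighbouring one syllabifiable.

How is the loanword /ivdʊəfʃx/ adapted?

igdʊə

Substitution: /v/ → /g/, giving /igdʊəfʃx/.
Syllabifying with onset maximization leaves /f/, /ʃ/, /x/ stranded (no codas are permitted; onsets may contain at most 2 consonants).
Deletion applies to /f/, /ʃ/, /x/.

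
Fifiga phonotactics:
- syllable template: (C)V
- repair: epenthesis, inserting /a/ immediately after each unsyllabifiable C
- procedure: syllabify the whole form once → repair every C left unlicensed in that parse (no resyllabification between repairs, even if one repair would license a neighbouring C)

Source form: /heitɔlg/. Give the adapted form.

The consonants /l/, /g/ cannot be parsed into a legal (C)V syllable (no codas are permitted; onsets are limited to one consonant).
Each unlicensed consonant becomes the onset of a new syllable: /l/ → /la/, /g/ → /ga/.

heitɔlaga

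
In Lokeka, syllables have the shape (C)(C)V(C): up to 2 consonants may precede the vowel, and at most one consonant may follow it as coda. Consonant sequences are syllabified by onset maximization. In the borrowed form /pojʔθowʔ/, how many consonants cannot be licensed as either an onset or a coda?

1

Syllabifying with onset maximization leaves /ʔ/ stranded (at most one coda consonant is licensed; onsets may contain at most 2 consonants).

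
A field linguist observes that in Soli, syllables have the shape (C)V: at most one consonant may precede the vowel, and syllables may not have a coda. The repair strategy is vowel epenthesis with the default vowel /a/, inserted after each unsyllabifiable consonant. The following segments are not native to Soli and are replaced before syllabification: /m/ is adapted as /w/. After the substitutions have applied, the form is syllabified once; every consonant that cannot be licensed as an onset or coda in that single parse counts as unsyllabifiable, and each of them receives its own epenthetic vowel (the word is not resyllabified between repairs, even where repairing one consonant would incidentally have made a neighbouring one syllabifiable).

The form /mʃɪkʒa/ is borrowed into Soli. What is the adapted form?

waʃɪkaʒa

Substitution: /m/ → /w/, giving /wʃɪkʒa/.
Under (C)V, the unsyllabifiable consonants are /w/, /k/ (no codas are permitted; onsets are limited to one consonant).
Epenthesis after each stranded consonant: /w/ → /wa/, /k/ → /ka/.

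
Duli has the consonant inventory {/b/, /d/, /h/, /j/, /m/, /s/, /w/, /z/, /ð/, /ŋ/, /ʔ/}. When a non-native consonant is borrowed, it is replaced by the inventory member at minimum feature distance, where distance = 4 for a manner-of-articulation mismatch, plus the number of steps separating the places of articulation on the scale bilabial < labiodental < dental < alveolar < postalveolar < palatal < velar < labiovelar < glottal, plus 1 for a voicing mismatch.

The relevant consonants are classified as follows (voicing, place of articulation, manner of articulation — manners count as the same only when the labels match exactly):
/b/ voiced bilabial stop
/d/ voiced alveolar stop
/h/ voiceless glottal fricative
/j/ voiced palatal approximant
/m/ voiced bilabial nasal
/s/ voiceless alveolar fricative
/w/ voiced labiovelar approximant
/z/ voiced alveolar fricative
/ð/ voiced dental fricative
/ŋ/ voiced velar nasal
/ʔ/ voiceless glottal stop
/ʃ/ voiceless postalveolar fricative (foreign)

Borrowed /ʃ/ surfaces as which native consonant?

s

/s/ is closest: same manner (fricative), place distance 1 (postalveolar→alveolar), same voicing; total 1. Next closest is /z/ at distance 2.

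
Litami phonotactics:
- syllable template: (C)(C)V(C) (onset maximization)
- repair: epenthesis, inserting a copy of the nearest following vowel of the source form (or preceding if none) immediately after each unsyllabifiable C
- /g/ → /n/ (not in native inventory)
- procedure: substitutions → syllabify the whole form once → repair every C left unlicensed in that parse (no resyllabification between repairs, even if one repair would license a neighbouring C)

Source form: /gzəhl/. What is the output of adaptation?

Substitution: /g/ → /n/, giving /nzəhl/.
Syllabifying with onset maximization leaves /l/ stranded (at most one coda consonant is licensed; onsets may contain at most 2 consonants).
Epenthesis after each stranded consonant: /l/ → /lə/.

nzəhlə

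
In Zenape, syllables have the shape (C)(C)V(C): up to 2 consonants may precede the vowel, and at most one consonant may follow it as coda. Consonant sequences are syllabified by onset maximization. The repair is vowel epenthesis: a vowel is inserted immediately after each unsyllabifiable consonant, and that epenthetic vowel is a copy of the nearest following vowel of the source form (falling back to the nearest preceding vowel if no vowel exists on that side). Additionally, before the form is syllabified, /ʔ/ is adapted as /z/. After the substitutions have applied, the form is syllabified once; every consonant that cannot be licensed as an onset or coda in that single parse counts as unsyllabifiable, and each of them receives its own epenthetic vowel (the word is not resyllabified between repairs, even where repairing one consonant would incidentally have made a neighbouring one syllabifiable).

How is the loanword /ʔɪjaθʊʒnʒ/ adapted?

zɪjaθʊʒnʊʒʊ

Substitution: /ʔ/ → /z/, giving /zɪjaθʊʒnʒ/.
Syllabifying with onset maximization leaves /n/, /ʒ/ stranded (at most one coda consonant is licensed; onsets may contain at most 2 consonants).
Inserting the epenthetic vowel yields /n/ → /nʊ/, /ʒ/ → /ʒʊ/.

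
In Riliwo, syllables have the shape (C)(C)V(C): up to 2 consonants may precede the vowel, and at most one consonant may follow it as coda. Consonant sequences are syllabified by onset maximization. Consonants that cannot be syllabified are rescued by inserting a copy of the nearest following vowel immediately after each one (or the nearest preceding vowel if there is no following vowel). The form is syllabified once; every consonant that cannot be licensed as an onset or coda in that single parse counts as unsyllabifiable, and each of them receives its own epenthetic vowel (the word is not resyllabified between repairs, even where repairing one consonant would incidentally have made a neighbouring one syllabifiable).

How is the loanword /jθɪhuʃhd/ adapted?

Syllabifying with onset maximization leaves /h/, /d/ stranded (at most one coda consonant is licensed; onsets may contain at most 2 consonants).
Inserting the epenthetic vowel yields /h/ → /hu/, /d/ → /du/.

jθɪhuʃhudu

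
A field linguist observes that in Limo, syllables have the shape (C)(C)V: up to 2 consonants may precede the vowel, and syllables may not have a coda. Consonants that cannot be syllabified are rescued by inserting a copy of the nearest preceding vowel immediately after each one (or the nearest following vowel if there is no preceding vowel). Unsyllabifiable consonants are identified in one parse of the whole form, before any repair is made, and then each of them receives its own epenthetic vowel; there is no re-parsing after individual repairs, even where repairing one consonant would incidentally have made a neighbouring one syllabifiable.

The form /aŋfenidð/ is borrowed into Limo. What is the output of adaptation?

aŋfenidiði

The consonants /d/, /ð/ cannot be parsed into a legal (C)(C)V syllable (no codas are permitted; onsets may contain at most 2 consonants).
Each unlicensed consonant becomes the onset of a new syllable: /d/ → /di/, /ð/ → /ði/.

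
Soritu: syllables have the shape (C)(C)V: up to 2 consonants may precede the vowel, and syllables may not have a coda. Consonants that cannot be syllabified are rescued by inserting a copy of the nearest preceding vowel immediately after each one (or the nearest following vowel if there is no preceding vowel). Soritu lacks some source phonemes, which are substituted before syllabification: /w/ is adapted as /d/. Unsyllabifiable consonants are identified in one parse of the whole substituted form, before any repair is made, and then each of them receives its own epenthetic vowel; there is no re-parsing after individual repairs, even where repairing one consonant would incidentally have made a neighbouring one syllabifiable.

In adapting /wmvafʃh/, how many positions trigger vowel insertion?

After substitution the input is /dmvafʃh/.
The unsyllabifiable consonants are /d/, /f/, /ʃ/, /h/; each receives one epenthetic vowel.

4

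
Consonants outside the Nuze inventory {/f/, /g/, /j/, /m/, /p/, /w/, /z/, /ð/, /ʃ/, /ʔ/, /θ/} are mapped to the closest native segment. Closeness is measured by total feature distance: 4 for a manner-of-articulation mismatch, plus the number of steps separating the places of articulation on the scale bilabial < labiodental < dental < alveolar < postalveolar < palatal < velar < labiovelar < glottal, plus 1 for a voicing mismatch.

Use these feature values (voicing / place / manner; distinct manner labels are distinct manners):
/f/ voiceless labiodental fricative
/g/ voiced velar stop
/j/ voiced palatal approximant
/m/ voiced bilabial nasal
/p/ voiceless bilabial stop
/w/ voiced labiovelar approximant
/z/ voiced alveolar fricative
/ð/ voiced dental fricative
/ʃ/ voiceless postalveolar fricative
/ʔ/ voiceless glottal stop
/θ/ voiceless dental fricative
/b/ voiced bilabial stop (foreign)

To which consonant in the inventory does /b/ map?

p

/p/ is closest: same manner (stop), place distance 0 (bilabial→bilabial), voicing differs (+1); total 1. Next closest is /m/ at distance 4.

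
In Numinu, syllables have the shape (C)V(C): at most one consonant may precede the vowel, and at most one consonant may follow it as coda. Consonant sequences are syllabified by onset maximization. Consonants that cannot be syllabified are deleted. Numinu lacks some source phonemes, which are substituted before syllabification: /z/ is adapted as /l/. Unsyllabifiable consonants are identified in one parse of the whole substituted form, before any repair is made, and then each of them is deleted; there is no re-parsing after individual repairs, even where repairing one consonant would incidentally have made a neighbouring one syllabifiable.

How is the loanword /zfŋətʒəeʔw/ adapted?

Substitution: /z/ → /l/, giving /lfŋətʒəeʔw/.
The consonants /l/, /f/, /w/ cannot be parsed into a legal (C)V(C) syllable (at most one coda consonant is licensed; onsets are limited to one consonant).
Deletion applies to /l/, /f/, /w/.

ŋətʒəeʔ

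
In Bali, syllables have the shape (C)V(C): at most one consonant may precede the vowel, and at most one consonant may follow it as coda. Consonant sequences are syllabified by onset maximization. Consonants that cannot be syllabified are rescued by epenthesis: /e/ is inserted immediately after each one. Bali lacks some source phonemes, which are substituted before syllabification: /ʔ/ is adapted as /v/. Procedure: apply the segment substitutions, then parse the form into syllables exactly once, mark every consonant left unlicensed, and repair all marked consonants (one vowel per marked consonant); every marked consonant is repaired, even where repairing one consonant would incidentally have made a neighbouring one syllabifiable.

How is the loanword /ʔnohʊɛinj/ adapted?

Substitution: /ʔ/ → /v/, giving /vnohʊɛinj/.
The consonants /v/, /j/ cannot be parsed into a legal (C)V(C) syllable (at most one coda consonant is licensed; onsets are limited to one consonant).
Epenthesis after each stranded consonant: /v/ → /ve/, /j/ → /je/.

venohʊɛinje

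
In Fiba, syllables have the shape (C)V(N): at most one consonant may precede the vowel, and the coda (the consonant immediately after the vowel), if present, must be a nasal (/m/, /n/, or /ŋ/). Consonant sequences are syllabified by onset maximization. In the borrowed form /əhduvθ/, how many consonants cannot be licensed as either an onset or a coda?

3

The consonants /h/, /v/, /θ/ cannot be parsed into a legal (C)V(N) syllable (only a nasal (/m/, /n/, or /ŋ/) is licensed in coda position; onsets are limited to one consonant).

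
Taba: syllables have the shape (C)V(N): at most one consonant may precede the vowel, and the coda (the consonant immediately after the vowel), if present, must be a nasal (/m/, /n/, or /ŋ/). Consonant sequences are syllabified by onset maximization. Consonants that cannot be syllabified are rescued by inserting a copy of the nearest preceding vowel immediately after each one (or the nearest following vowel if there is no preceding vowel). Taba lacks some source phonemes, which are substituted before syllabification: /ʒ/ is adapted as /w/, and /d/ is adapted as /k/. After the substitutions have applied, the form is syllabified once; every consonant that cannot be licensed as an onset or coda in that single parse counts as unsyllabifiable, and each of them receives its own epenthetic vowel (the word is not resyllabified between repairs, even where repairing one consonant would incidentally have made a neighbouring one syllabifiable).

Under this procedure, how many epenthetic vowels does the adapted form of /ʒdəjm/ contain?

3

After substitution the input is /wkəjm/.
The unsyllabifiable consonants are /w/, /j/, /m/; each receives one epenthetic vowel.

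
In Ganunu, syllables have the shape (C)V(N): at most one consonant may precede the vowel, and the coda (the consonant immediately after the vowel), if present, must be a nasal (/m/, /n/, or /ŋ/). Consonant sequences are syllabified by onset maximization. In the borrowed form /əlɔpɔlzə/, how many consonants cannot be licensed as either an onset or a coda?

1

Under (C)V(N), the unsyllabifiable consonants are /l/ (only a nasal (/m/, /n/, or /ŋ/) is licensed in coda position; onsets are limited to one consonant).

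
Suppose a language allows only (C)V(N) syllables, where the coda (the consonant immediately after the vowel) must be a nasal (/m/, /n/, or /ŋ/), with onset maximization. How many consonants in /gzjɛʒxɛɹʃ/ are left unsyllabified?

Syllabifying with onset maximization leaves /g/, /z/, /ʒ/, /ɹ/, /ʃ/ stranded (only a nasal (/m/, /n/, or /ŋ/) is licensed in coda position; onsets are limited to one consonant).

5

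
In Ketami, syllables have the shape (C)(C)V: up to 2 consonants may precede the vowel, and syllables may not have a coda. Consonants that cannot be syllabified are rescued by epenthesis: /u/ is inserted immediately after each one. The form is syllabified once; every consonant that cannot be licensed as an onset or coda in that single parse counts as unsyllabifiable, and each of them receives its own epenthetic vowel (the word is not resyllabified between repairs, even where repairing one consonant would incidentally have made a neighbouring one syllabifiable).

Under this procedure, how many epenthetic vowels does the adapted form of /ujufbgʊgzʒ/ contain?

4

The unsyllabifiable consonants are /f/, /g/, /z/, /ʒ/; each receives one epenthetic vowel.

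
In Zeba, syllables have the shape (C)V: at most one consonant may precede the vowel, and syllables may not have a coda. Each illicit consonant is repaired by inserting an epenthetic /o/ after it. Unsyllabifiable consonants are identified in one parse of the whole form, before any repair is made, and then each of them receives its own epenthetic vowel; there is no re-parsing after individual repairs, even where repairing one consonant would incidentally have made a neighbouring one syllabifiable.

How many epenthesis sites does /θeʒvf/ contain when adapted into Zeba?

The unsyllabifiable consonants are /ʒ/, /v/, /f/; each receives one epenthetic vowel.

3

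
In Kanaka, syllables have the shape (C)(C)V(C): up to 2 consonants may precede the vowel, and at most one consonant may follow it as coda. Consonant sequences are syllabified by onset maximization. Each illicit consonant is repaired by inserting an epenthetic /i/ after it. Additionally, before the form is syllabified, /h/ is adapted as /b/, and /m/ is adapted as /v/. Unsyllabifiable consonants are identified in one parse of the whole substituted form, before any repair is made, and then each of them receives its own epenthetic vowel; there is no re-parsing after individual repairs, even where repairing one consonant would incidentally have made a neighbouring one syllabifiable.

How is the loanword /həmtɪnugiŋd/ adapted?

Substitution: /h/ → /b/, /m/ → /v/, giving /bəvtɪnugiŋd/.
Under (C)(C)V(C), the unsyllabifiable consonants are /d/ (at most one coda consonant is licensed; onsets may contain at most 2 consonants).
Epenthesis after each stranded consonant: /d/ → /di/.

bəvtɪnugiŋdi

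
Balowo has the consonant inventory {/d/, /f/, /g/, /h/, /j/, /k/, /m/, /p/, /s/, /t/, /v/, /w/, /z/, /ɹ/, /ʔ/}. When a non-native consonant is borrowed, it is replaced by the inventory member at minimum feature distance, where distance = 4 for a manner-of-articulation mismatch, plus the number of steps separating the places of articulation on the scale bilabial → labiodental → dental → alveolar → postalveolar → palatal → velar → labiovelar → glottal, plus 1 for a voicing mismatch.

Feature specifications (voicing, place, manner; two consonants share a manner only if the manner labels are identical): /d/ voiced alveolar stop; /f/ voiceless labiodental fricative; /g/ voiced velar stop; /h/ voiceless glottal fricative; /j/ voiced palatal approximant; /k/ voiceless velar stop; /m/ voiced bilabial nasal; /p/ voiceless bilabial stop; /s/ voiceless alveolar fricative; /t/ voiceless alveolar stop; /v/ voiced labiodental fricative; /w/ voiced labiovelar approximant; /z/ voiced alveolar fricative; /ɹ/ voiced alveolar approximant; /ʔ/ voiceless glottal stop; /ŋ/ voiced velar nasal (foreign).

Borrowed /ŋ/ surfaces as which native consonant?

/g/ is closest: manner differs (nasal→stop, +4), place distance 0 (velar→velar), same voicing; total 4. Next closest is /j/ at distance 5.

g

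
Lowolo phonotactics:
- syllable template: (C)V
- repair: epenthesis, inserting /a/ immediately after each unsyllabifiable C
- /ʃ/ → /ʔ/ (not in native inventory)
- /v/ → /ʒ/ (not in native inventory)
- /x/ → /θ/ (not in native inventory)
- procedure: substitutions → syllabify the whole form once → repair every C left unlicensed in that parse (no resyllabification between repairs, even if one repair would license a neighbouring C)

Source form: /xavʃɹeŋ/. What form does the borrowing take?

θaʒaʔaɹeŋa

Substitution: /x/ → /θ/, /v/ → /ʒ/, /ʃ/ → /ʔ/, giving /θaʒʔɹeŋ/.
Syllabifying with onset maximization leaves /ʒ/, /ʔ/, /ŋ/ stranded (no codas are permitted; onsets are limited to one consonant).
Each unlicensed consonant becomes the onset of a new syllable: /ʒ/ → /ʒa/, /ʔ/ → /ʔa/, /ŋ/ → /ŋa/.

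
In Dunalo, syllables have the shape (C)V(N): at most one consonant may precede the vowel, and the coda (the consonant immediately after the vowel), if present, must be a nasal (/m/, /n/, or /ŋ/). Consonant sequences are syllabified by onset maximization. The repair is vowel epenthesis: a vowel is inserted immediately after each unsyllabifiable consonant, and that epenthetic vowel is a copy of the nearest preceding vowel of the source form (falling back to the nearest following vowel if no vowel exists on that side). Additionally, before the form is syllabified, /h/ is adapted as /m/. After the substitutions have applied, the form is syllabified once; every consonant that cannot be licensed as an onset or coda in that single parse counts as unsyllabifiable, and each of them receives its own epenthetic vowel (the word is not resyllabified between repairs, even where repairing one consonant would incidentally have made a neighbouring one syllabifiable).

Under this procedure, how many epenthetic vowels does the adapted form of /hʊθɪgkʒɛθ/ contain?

3

After substitution the input is /mʊθɪgkʒɛθ/.
The unsyllabifiable consonants are /g/, /k/, /θ/; each receives one epenthetic vowel.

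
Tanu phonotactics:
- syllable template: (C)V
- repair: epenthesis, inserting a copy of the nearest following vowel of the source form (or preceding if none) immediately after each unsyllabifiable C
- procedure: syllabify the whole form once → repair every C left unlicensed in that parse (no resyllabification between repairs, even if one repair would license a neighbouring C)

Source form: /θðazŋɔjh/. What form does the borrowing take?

θaðazɔŋɔjɔhɔ

Syllabifying with onset maximization leaves /θ/, /z/, /j/, /h/ stranded (no codas are permitted; onsets are limited to one consonant).
Inserting the epenthetic vowel yields /θ/ → /θa/, /z/ → /zɔ/, /j/ → /jɔ/, /h/ → /hɔ/.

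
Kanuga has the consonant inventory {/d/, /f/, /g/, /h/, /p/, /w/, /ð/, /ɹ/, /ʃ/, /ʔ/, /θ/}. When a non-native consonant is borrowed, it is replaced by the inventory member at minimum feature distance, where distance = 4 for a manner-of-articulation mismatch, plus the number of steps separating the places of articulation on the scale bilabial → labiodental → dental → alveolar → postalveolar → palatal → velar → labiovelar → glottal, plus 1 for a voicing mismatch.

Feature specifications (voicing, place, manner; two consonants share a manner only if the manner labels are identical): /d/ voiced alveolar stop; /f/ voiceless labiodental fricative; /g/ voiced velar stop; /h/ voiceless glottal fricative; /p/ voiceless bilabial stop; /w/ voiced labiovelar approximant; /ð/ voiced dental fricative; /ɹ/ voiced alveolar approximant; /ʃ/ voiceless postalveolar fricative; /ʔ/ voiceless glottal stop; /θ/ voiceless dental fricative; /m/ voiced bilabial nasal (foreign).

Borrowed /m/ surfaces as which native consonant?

p

/p/ is closest: manner differs (nasal→stop, +4), place distance 0 (bilabial→bilabial), voicing differs (+1); total 5. Next closest is /f/ at distance 6.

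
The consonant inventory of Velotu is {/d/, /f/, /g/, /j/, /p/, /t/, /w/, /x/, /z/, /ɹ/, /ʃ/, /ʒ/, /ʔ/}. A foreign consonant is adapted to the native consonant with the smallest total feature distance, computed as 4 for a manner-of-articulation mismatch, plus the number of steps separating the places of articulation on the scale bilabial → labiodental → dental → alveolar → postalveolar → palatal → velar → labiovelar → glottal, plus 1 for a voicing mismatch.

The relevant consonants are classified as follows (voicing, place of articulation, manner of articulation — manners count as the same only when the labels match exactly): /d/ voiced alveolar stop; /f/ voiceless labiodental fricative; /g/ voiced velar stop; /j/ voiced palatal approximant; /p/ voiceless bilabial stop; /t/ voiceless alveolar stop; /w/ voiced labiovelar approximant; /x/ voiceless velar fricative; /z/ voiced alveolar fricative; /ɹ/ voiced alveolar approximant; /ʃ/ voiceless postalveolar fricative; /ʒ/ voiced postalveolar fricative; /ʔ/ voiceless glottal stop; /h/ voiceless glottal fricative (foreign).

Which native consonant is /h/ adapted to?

x

/x/ is closest: same manner (fricative), place distance 2 (glottal→velar), same voicing; total 2. Next closest is /ʃ/ at distance 4.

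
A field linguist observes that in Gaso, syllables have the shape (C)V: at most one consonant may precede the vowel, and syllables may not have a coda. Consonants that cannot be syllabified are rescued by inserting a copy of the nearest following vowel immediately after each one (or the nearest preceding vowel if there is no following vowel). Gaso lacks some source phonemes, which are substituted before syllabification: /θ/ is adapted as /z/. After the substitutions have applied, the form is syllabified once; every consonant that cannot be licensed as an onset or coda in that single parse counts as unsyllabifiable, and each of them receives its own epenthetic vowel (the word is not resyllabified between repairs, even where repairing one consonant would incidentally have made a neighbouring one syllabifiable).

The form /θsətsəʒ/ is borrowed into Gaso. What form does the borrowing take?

Substitution: /θ/ → /z/, giving /zsətsəʒ/.
Under (C)V, the unsyllabifiable consonants are /z/, /t/, /ʒ/ (no codas are permitted; onsets are limited to one consonant).
Epenthesis after each stranded consonant: /z/ → /zə/, /t/ → /tə/, /ʒ/ → /ʒə/.

zəsətəsəʒə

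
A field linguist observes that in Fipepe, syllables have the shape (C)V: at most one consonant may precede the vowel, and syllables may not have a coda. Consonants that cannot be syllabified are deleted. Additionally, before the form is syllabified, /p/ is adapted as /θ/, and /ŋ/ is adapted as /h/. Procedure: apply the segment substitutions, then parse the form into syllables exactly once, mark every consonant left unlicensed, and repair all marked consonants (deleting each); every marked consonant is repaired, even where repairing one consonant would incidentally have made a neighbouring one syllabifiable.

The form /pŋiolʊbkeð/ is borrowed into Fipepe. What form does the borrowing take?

Substitution: /p/ → /θ/, /ŋ/ → /h/, giving /θhiolʊbkeð/.
Syllabifying with onset maximization leaves /θ/, /b/, /ð/ stranded (no codas are permitted; onsets are limited to one consonant).
Deletion applies to /θ/, /b/, /ð/.

hiolʊke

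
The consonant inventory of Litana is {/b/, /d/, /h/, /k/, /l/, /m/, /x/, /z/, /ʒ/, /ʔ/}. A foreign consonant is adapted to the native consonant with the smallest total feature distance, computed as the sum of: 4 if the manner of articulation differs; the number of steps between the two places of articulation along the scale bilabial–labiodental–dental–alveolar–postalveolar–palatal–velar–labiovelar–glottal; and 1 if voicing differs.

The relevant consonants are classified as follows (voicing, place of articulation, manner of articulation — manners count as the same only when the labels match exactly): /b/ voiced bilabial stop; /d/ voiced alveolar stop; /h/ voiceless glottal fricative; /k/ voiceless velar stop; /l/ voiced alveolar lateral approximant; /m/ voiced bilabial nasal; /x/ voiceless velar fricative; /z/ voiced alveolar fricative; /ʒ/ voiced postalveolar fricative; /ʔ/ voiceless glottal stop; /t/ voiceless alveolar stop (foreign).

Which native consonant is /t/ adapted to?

d

/d/ is closest: same manner (stop), place distance 0 (alveolar→alveolar), voicing differs (+1); total 1. Next closest is /k/ at distance 3.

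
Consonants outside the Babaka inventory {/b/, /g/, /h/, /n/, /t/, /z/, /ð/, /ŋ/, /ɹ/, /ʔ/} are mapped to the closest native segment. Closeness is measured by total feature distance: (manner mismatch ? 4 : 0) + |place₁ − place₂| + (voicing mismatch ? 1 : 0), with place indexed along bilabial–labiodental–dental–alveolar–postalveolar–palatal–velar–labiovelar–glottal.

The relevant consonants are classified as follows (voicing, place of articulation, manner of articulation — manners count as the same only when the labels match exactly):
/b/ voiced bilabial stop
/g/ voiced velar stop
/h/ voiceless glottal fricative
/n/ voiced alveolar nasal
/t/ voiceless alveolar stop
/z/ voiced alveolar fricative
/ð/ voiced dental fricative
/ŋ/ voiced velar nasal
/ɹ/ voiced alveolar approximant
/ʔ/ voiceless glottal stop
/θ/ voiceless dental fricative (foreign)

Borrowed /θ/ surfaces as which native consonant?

ð

/ð/ is closest: same manner (fricative), place distance 0 (dental→dental), voicing differs (+1); total 1. Next closest is /z/ at distance 2.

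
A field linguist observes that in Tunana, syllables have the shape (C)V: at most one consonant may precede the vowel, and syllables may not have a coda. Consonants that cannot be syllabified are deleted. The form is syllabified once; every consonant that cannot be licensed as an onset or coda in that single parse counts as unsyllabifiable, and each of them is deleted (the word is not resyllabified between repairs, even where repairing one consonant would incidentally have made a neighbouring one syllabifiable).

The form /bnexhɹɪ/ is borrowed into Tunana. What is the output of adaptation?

Syllabifying with onset maximization leaves /b/, /x/, /h/ stranded (no codas are permitted; onsets are limited to one consonant).
Each unlicensed consonant is deleted: /b/, /x/, /h/.

neɹɪ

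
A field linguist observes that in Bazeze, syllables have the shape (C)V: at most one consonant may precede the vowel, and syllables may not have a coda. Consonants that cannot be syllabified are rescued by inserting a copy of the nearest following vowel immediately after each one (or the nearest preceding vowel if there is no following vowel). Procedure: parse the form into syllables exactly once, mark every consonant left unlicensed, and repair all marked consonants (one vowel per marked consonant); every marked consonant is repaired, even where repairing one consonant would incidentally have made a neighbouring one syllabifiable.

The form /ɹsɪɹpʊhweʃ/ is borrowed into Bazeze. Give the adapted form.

ɹɪsɪɹʊpʊheweʃe

The consonants /ɹ/, /ɹ/, /h/, /ʃ/ cannot be parsed into a legal (C)V syllable (no codas are permitted; onsets are limited to one consonant).
Inserting the epenthetic vowel yields /ɹ/ → /ɹɪ/, /ɹ/ → /ɹʊ/, /h/ → /he/, /ʃ/ → /ʃe/.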